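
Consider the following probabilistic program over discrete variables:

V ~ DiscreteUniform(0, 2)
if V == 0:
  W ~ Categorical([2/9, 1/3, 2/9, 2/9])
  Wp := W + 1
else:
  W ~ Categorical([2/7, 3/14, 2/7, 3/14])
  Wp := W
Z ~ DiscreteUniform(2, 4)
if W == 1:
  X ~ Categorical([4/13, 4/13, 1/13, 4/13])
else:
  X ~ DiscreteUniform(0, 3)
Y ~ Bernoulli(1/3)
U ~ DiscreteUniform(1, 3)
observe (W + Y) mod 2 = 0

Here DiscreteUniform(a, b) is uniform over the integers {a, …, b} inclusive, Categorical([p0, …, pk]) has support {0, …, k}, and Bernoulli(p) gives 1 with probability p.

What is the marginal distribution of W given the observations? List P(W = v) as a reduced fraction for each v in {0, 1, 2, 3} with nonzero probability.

P(W=0) = 100/289, P(W=1) = 48/289, P(W=2) = 100/289, P(W=3) = 41/289

Enumerate traces; 432 have nonzero weight after conditioning:
  (V=0, W=0, Z=2, X=0, Y=0, U=1) weight 1/729
  (V=0, W=0, Z=2, X=0, Y=0, U=2) weight 1/729
  (V=0, W=0, Z=2, X=0, Y=0, U=3) weight 1/729
  (V=0, W=0, Z=2, X=1, Y=0, U=1) weight 1/729
  (V=0, W=0, Z=2, X=1, Y=0, U=2) weight 1/729
  (V=0, W=0, Z=2, X=1, Y=0, U=3) weight 1/729
  (V=0, W=0, Z=2, X=2, Y=0, U=1) weight 1/729
  (V=0, W=0, Z=2, X=2, Y=0, U=2) weight 1/729
  (V=0, W=1, Z=2, X=0, Y=1, U=1) weight 4/3159
  (V=0, W=2, Z=2, X=0, Y=0, U=1) weight 1/729
  … 422 more
Group by W:
  weight(W=0) = 100/567
  weight(W=1) = 16/189
  weight(W=2) = 100/567
  weight(W=3) = 41/567
Total weight = 100/567 + 16/189 + 100/567 + 41/567 = 289/567
P(W=0 | obs) = 100/567 / 289/567 = 100/289
P(W=1 | obs) = 16/189 / 289/567 = 48/289
P(W=2 | obs) = 100/567 / 289/567 = 100/289
P(W=3 | obs) = 41/567 / 289/567 = 41/289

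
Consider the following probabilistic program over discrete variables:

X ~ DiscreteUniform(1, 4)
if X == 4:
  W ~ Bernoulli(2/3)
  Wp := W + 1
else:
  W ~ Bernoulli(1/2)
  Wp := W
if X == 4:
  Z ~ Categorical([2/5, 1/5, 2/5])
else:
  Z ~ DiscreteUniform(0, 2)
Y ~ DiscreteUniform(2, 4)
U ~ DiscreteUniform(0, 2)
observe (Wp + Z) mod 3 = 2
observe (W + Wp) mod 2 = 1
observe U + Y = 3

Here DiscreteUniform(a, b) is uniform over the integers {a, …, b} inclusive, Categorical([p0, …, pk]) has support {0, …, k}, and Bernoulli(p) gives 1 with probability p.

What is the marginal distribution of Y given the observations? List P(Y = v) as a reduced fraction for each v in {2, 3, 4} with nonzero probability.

Enumerate traces; 4 have nonzero weight after conditioning:
  (X=4, W=0, Z=1, Y=2, U=1) weight 1/540
  (X=4, W=0, Z=1, Y=3, U=0) weight 1/540
  (X=4, W=1, Z=0, Y=2, U=1) weight 1/135
  (X=4, W=1, Z=0, Y=3, U=0) weight 1/135
Group by Y:
  weight(Y=2) = 1/108
  weight(Y=3) = 1/108
Total weight = 1/108 + 1/108 = 1/54
P(Y=2 | obs) = 1/108 / 1/54 = 1/2
P(Y=3 | obs) = 1/108 / 1/54 = 1/2

P(Y=2) = 1/2, P(Y=3) = 1/2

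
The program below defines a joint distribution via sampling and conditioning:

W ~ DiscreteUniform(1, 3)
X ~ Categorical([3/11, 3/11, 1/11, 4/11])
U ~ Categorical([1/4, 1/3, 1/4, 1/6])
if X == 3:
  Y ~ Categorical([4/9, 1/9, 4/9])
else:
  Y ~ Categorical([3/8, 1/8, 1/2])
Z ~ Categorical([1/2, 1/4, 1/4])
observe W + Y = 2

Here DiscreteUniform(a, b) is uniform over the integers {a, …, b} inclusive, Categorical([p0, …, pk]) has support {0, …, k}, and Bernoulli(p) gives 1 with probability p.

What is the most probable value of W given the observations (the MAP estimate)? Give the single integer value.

Enumerate traces; 96 have nonzero weight after conditioning:
  (W=1, X=0, U=0, Y=1, Z=0) weight 1/704
  (W=1, X=0, U=0, Y=1, Z=1) weight 1/1408
  (W=1, X=0, U=0, Y=1, Z=2) weight 1/1408
  (W=1, X=0, U=1, Y=1, Z=0) weight 1/528
  (W=1, X=0, U=1, Y=1, Z=1) weight 1/1056
  (W=1, X=0, U=1, Y=1, Z=2) weight 1/1056
  (W=1, X=0, U=2, Y=1, Z=0) weight 1/704
  (W=1, X=0, U=2, Y=1, Z=1) weight 1/1408
  (W=2, X=0, U=0, Y=0, Z=0) weight 3/704
  … 87 more
Group by W:
  weight(W=1) = 95/2376
  weight(W=2) = 317/2376
Total weight = 95/2376 + 317/2376 = 103/594
P(W=1 | obs) = 95/2376 / 103/594 = 95/412
P(W=2 | obs) = 317/2376 / 103/594 = 317/412
argmax = 2

argmax_v P(W = v | obs) = 2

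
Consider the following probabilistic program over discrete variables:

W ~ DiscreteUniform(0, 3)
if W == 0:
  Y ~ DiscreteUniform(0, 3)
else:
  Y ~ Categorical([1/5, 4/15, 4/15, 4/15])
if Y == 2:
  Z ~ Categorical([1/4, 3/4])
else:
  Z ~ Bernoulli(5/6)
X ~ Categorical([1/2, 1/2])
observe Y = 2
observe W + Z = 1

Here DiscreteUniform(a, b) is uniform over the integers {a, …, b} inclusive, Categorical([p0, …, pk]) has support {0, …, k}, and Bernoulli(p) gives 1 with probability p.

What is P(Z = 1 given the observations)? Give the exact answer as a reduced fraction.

P(Z = 1 | obs) = 45/61

Enumerate traces; 4 have nonzero weight after conditioning:
  (W=0, Y=2, Z=1, X=0) weight 3/128
  (W=0, Y=2, Z=1, X=1) weight 3/128
  (W=1, Y=2, Z=0, X=0) weight 1/120
  (W=1, Y=2, Z=0, X=1) weight 1/120
Group by Z:
  weight(Z=0) = 1/60
  weight(Z=1) = 3/64
Total weight = 1/60 + 3/64 = 61/960
P(Z=0 | obs) = 1/60 / 61/960 = 16/61
P(Z=1 | obs) = 3/64 / 61/960 = 45/61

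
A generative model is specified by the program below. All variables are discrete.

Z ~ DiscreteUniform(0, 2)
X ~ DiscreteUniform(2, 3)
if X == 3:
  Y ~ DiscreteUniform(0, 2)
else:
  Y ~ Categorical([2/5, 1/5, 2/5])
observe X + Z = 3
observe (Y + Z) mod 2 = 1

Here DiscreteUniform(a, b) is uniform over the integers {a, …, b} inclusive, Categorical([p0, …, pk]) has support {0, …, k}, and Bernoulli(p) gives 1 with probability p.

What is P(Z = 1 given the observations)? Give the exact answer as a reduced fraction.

Enumerate traces; 3 have nonzero weight after conditioning:
  (Z=0, X=3, Y=1) weight 1/18
  (Z=1, X=2, Y=0) weight 1/15
  (Z=1, X=2, Y=2) weight 1/15
Group by Z:
  weight(Z=0) = 1/18
  weight(Z=1) = 2/15
Total weight = 1/18 + 2/15 = 17/90
P(Z=0 | obs) = 1/18 / 17/90 = 5/17
P(Z=1 | obs) = 2/15 / 17/90 = 12/17

P(Z = 1 | obs) = 12/17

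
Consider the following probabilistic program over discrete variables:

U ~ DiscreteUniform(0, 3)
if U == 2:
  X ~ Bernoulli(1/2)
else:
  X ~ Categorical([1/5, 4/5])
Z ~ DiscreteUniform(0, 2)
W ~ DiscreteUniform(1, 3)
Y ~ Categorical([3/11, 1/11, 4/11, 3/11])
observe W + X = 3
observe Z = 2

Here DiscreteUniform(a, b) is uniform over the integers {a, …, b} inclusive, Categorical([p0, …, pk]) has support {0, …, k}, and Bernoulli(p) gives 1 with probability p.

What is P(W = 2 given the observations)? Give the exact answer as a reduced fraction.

P(W = 2 | obs) = 29/40

Enumerate traces; 32 have nonzero weight after conditioning:
  (U=0, X=0, Z=2, W=3, Y=0) weight 1/660
  (U=0, X=0, Z=2, W=3, Y=1) weight 1/1980
  (U=0, X=0, Z=2, W=3, Y=2) weight 1/495
  (U=0, X=0, Z=2, W=3, Y=3) weight 1/660
  (U=0, X=1, Z=2, W=2, Y=0) weight 1/165
  (U=0, X=1, Z=2, W=2, Y=1) weight 1/495
  (U=0, X=1, Z=2, W=2, Y=2) weight 4/495
  (U=0, X=1, Z=2, W=2, Y=3) weight 1/165
  … 24 more
Group by W:
  weight(W=2) = 29/360
  weight(W=3) = 11/360
Total weight = 29/360 + 11/360 = 1/9
P(W=2 | obs) = 29/360 / 1/9 = 29/40
P(W=3 | obs) = 11/360 / 1/9 = 11/40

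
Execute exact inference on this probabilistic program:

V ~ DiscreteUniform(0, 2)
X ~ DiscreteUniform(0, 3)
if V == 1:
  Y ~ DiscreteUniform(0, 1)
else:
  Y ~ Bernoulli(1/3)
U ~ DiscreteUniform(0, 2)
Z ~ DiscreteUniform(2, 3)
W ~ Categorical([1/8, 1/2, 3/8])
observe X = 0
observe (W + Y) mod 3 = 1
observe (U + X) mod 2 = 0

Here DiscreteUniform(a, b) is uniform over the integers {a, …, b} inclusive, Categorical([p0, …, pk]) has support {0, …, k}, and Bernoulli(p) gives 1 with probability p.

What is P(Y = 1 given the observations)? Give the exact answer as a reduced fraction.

P(Y = 1 | obs) = 7/51

Enumerate traces; 24 have nonzero weight after conditioning:
  (V=0, X=0, Y=0, U=0, Z=2, W=1) weight 1/216
  (V=0, X=0, Y=0, U=0, Z=3, W=1) weight 1/216
  (V=0, X=0, Y=0, U=2, Z=2, W=1) weight 1/216
  (V=0, X=0, Y=0, U=2, Z=3, W=1) weight 1/216
  (V=0, X=0, Y=1, U=0, Z=2, W=0) weight 1/1728
  (V=0, X=0, Y=1, U=0, Z=3, W=0) weight 1/1728
  (V=0, X=0, Y=1, U=2, Z=2, W=0) weight 1/1728
  (V=0, X=0, Y=1, U=2, Z=3, W=0) weight 1/1728
  … 16 more
Group by Y:
  weight(Y=0) = 11/216
  weight(Y=1) = 7/864
Total weight = 11/216 + 7/864 = 17/288
P(Y=0 | obs) = 11/216 / 17/288 = 44/51
P(Y=1 | obs) = 7/864 / 17/288 = 7/51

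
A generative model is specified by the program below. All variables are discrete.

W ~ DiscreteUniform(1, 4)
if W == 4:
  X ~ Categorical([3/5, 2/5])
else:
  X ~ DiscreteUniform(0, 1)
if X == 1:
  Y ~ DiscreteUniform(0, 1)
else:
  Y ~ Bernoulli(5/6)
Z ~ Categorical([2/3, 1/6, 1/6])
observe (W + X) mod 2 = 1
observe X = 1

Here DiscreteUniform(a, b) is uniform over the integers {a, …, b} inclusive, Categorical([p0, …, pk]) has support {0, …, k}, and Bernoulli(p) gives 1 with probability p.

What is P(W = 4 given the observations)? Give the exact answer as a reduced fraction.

P(W = 4 | obs) = 4/9

Enumerate traces; 12 have nonzero weight after conditioning:
  (W=2, X=1, Y=0, Z=0) weight 1/24
  (W=2, X=1, Y=0, Z=1) weight 1/96
  (W=2, X=1, Y=0, Z=2) weight 1/96
  (W=2, X=1, Y=1, Z=0) weight 1/24
  (W=2, X=1, Y=1, Z=1) weight 1/96
  (W=2, X=1, Y=1, Z=2) weight 1/96
  (W=4, X=1, Y=0, Z=0) weight 1/30
  (W=4, X=1, Y=0, Z=1) weight 1/120
  … 4 more
Group by W:
  weight(W=2) = 1/8
  weight(W=4) = 1/10
Total weight = 1/8 + 1/10 = 9/40
P(W=2 | obs) = 1/8 / 9/40 = 5/9
P(W=4 | obs) = 1/10 / 9/40 = 4/9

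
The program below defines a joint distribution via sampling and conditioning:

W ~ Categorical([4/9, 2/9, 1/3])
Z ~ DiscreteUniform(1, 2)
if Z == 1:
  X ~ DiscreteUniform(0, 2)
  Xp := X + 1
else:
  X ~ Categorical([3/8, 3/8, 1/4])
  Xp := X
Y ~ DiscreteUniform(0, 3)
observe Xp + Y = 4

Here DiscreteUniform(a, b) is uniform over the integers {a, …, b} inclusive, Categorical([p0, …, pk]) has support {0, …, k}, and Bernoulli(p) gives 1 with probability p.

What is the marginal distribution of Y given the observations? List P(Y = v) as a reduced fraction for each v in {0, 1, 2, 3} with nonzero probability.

P(Y=1) = 8/39, P(Y=2) = 14/39, P(Y=3) = 17/39

Enumerate traces; 15 have nonzero weight after conditioning:
  (W=0, Z=1, X=0, Y=3) weight 1/54
  (W=0, Z=1, X=1, Y=2) weight 1/54
  (W=0, Z=1, X=2, Y=1) weight 1/54
  (W=0, Z=2, X=1, Y=3) weight 1/48
  (W=0, Z=2, X=2, Y=2) weight 1/72
  (W=1, Z=1, X=0, Y=3) weight 1/108
  (W=1, Z=1, X=1, Y=2) weight 1/108
  (W=1, Z=1, X=2, Y=1) weight 1/108
  … 7 more
Group by Y:
  weight(Y=1) = 1/24
  weight(Y=2) = 7/96
  weight(Y=3) = 17/192
Total weight = 1/24 + 7/96 + 17/192 = 13/64
P(Y=1 | obs) = 1/24 / 13/64 = 8/39
P(Y=2 | obs) = 7/96 / 13/64 = 14/39
P(Y=3 | obs) = 17/192 / 13/64 = 17/39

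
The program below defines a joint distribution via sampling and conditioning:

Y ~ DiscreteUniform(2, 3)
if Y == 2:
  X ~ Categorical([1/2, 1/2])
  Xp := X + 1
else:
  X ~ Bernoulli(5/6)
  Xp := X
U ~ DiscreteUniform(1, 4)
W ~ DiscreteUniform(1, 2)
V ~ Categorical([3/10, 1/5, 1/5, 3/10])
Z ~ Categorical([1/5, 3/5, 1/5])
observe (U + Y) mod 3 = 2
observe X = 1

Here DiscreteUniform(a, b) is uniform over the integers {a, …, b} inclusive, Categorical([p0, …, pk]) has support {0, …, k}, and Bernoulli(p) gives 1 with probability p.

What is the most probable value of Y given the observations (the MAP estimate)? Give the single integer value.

Enumerate traces; 48 have nonzero weight after conditioning:
  (Y=2, X=1, U=3, W=1, V=0, Z=0) weight 3/1600
  (Y=2, X=1, U=3, W=1, V=0, Z=1) weight 9/1600
  (Y=2, X=1, U=3, W=1, V=0, Z=2) weight 3/1600
  (Y=2, X=1, U=3, W=1, V=1, Z=0) weight 1/800
  (Y=2, X=1, U=3, W=1, V=1, Z=1) weight 3/800
  (Y=2, X=1, U=3, W=1, V=1, Z=2) weight 1/800
  (Y=2, X=1, U=3, W=1, V=2, Z=0) weight 1/800
  (Y=2, X=1, U=3, W=1, V=2, Z=1) weight 3/800
  (Y=3, X=1, U=2, W=1, V=0, Z=0) weight 1/320
  … 39 more
Group by Y:
  weight(Y=2) = 1/16
  weight(Y=3) = 5/48
Total weight = 1/16 + 5/48 = 1/6
P(Y=2 | obs) = 1/16 / 1/6 = 3/8
P(Y=3 | obs) = 5/48 / 1/6 = 5/8
argmax = 3

argmax_v P(Y = v | obs) = 3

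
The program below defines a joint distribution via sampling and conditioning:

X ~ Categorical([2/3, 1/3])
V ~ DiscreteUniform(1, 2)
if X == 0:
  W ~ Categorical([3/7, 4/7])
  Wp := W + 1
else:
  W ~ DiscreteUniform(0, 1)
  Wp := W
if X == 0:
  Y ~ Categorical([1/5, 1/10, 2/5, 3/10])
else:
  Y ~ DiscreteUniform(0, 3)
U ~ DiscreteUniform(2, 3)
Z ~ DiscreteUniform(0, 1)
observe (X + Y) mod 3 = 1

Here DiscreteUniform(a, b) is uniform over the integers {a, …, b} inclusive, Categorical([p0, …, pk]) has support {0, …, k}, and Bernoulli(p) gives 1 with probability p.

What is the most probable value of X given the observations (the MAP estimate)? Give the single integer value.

Enumerate traces; 48 have nonzero weight after conditioning:
  (X=0, V=1, W=0, Y=1, U=2, Z=0) weight 1/280
  (X=0, V=1, W=0, Y=1, U=2, Z=1) weight 1/280
  (X=0, V=1, W=0, Y=1, U=3, Z=0) weight 1/280
  (X=0, V=1, W=0, Y=1, U=3, Z=1) weight 1/280
  (X=0, V=1, W=1, Y=1, U=2, Z=0) weight 1/210
  (X=0, V=1, W=1, Y=1, U=2, Z=1) weight 1/210
  (X=0, V=1, W=1, Y=1, U=3, Z=0) weight 1/210
  (X=0, V=1, W=1, Y=1, U=3, Z=1) weight 1/210
  (X=1, V=1, W=0, Y=0, U=2, Z=0) weight 1/192
  … 39 more
Group by X:
  weight(X=0) = 1/15
  weight(X=1) = 1/6
Total weight = 1/15 + 1/6 = 7/30
P(X=0 | obs) = 1/15 / 7/30 = 2/7
P(X=1 | obs) = 1/6 / 7/30 = 5/7
argmax = 1

argmax_v P(X = v | obs) = 1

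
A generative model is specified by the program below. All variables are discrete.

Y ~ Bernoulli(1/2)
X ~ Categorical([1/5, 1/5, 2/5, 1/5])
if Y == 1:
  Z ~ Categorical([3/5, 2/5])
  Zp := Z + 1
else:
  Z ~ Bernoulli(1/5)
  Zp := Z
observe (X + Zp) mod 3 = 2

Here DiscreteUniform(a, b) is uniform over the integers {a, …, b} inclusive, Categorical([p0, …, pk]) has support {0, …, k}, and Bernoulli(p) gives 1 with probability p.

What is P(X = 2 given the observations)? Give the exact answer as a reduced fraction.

P(X = 2 | obs) = 1/2

Enumerate traces; 5 have nonzero weight after conditioning:
  (Y=0, X=1, Z=1) weight 1/50
  (Y=0, X=2, Z=0) weight 4/25
  (Y=1, X=0, Z=1) weight 1/25
  (Y=1, X=1, Z=0) weight 3/50
  (Y=1, X=3, Z=1) weight 1/25
Group by X:
  weight(X=0) = 1/25
  weight(X=1) = 2/25
  weight(X=2) = 4/25
  weight(X=3) = 1/25
Total weight = 1/25 + 2/25 + 4/25 + 1/25 = 8/25
P(X=0 | obs) = 1/25 / 8/25 = 1/8
P(X=1 | obs) = 2/25 / 8/25 = 1/4
P(X=2 | obs) = 4/25 / 8/25 = 1/2
P(X=3 | obs) = 1/25 / 8/25 = 1/8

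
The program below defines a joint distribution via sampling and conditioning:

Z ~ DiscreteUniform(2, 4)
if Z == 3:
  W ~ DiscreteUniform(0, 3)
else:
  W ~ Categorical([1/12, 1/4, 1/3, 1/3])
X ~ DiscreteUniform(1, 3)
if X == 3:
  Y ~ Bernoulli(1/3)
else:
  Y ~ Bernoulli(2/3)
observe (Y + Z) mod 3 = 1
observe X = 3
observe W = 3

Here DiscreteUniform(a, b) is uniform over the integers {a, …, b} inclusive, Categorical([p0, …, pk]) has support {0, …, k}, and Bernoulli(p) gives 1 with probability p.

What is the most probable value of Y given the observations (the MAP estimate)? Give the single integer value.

argmax_v P(Y = v | obs) = 0

Enumerate traces; 2 have nonzero weight after conditioning:
  (Z=3, W=3, X=3, Y=1) weight 1/108
  (Z=4, W=3, X=3, Y=0) weight 2/81
Group by Y:
  weight(Y=0) = 2/81
  weight(Y=1) = 1/108
Total weight = 2/81 + 1/108 = 11/324
P(Y=0 | obs) = 2/81 / 11/324 = 8/11
P(Y=1 | obs) = 1/108 / 11/324 = 3/11
argmax = 0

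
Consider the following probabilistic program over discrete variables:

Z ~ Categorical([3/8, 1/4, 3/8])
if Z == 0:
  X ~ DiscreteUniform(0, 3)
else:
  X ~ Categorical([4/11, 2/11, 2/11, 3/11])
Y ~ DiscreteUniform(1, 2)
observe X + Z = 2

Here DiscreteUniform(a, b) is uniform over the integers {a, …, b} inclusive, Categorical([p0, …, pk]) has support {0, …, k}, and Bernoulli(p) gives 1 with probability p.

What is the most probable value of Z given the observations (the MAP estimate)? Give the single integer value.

argmax_v P(Z = v | obs) = 2

Enumerate traces; 6 have nonzero weight after conditioning:
  (Z=0, X=2, Y=1) weight 3/64
  (Z=0, X=2, Y=2) weight 3/64
  (Z=1, X=1, Y=1) weight 1/44
  (Z=1, X=1, Y=2) weight 1/44
  (Z=2, X=0, Y=1) weight 3/44
  (Z=2, X=0, Y=2) weight 3/44
Group by Z:
  weight(Z=0) = 3/32
  weight(Z=1) = 1/22
  weight(Z=2) = 3/22
Total weight = 3/32 + 1/22 + 3/22 = 97/352
P(Z=0 | obs) = 3/32 / 97/352 = 33/97
P(Z=1 | obs) = 1/22 / 97/352 = 16/97
P(Z=2 | obs) = 3/22 / 97/352 = 48/97
argmax = 2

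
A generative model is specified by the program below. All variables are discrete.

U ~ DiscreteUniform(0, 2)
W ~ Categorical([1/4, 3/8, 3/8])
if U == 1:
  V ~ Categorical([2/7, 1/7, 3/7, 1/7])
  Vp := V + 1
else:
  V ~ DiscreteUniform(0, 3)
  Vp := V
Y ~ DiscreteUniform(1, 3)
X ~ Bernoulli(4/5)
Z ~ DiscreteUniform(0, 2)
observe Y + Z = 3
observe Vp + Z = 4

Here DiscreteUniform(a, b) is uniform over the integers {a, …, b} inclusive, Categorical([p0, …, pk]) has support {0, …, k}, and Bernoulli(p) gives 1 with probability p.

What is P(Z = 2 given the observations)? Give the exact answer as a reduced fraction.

Enumerate traces; 42 have nonzero weight after conditioning:
  (U=0, W=0, V=2, Y=1, X=0, Z=2) weight 1/2160
  (U=0, W=0, V=2, Y=1, X=1, Z=2) weight 1/540
  (U=0, W=0, V=3, Y=2, X=0, Z=1) weight 1/2160
  (U=0, W=0, V=3, Y=2, X=1, Z=1) weight 1/540
  (U=0, W=1, V=2, Y=1, X=0, Z=2) weight 1/1440
  (U=0, W=1, V=2, Y=1, X=1, Z=2) weight 1/360
  (U=0, W=1, V=3, Y=2, X=0, Z=1) weight 1/1440
  (U=0, W=1, V=3, Y=2, X=1, Z=1) weight 1/360
  (U=1, W=0, V=3, Y=3, X=0, Z=0) weight 1/3780
  … 33 more
Group by Z:
  weight(Z=0) = 1/189
  weight(Z=1) = 13/378
  weight(Z=2) = 1/42
Total weight = 1/189 + 13/378 + 1/42 = 4/63
P(Z=0 | obs) = 1/189 / 4/63 = 1/12
P(Z=1 | obs) = 13/378 / 4/63 = 13/24
P(Z=2 | obs) = 1/42 / 4/63 = 3/8

P(Z = 2 | obs) = 3/8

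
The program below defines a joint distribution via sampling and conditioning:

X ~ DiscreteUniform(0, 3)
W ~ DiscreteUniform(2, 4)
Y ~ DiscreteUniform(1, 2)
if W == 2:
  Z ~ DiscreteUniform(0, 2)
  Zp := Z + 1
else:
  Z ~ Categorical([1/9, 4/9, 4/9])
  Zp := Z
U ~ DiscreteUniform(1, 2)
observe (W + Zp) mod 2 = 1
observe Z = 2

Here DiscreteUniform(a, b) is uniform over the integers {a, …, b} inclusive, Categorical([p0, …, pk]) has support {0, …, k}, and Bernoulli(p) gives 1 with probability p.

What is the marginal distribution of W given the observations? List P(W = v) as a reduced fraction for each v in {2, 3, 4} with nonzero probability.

P(W=2) = 3/7, P(W=3) = 4/7

Enumerate traces; 32 have nonzero weight after conditioning:
  (X=0, W=2, Y=1, Z=2, U=1) weight 1/144
  (X=0, W=2, Y=1, Z=2, U=2) weight 1/144
  (X=0, W=2, Y=2, Z=2, U=1) weight 1/144
  (X=0, W=2, Y=2, Z=2, U=2) weight 1/144
  (X=0, W=3, Y=1, Z=2, U=1) weight 1/108
  (X=0, W=3, Y=1, Z=2, U=2) weight 1/108
  (X=0, W=3, Y=2, Z=2, U=1) weight 1/108
  (X=0, W=3, Y=2, Z=2, U=2) weight 1/108
  … 24 more
Group by W:
  weight(W=2) = 1/9
  weight(W=3) = 4/27
Total weight = 1/9 + 4/27 = 7/27
P(W=2 | obs) = 1/9 / 7/27 = 3/7
P(W=3 | obs) = 4/27 / 7/27 = 4/7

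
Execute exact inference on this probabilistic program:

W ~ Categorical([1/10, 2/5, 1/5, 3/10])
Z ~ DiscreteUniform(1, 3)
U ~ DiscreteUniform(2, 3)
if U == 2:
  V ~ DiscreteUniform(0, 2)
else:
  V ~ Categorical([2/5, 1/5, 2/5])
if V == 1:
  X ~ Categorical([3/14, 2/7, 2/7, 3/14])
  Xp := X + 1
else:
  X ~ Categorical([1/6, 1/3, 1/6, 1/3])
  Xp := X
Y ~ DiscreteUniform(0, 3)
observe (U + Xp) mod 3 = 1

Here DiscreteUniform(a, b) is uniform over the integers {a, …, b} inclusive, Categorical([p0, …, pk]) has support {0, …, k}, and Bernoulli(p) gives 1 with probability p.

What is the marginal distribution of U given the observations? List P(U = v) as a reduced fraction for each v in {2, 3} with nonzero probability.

Enumerate traces; 336 have nonzero weight after conditioning:
  (W=0, Z=1, U=2, V=0, X=2, Y=0) weight 1/4320
  (W=0, Z=1, U=2, V=0, X=2, Y=1) weight 1/4320
  (W=0, Z=1, U=2, V=0, X=2, Y=2) weight 1/4320
  (W=0, Z=1, U=2, V=0, X=2, Y=3) weight 1/4320
  (W=0, Z=1, U=2, V=1, X=1, Y=0) weight 1/2520
  (W=0, Z=1, U=2, V=1, X=1, Y=1) weight 1/2520
  (W=0, Z=1, U=2, V=1, X=1, Y=2) weight 1/2520
  (W=0, Z=1, U=2, V=1, X=1, Y=3) weight 1/2520
  (W=0, Z=1, U=3, V=0, X=1, Y=0) weight 1/1800
  … 327 more
Group by U:
  weight(U=2) = 13/126
  weight(U=3) = 37/210
Total weight = 13/126 + 37/210 = 88/315
P(U=2 | obs) = 13/126 / 88/315 = 65/176
P(U=3 | obs) = 37/210 / 88/315 = 111/176

P(U=2) = 65/176, P(U=3) = 111/176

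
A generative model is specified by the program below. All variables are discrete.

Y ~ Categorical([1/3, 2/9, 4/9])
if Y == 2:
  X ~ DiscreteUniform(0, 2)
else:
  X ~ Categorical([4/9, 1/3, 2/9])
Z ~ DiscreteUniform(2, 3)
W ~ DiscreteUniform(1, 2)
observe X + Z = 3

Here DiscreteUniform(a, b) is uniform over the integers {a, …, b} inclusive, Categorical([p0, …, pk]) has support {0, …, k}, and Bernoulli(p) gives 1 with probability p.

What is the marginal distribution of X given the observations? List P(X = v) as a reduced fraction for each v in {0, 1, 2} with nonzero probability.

Enumerate traces; 12 have nonzero weight after conditioning:
  (Y=0, X=0, Z=3, W=1) weight 1/27
  (Y=0, X=0, Z=3, W=2) weight 1/27
  (Y=0, X=1, Z=2, W=1) weight 1/36
  (Y=0, X=1, Z=2, W=2) weight 1/36
  (Y=1, X=0, Z=3, W=1) weight 2/81
  (Y=1, X=0, Z=3, W=2) weight 2/81
  (Y=1, X=1, Z=2, W=1) weight 1/54
  (Y=1, X=1, Z=2, W=2) weight 1/54
  … 4 more
Group by X:
  weight(X=0) = 16/81
  weight(X=1) = 1/6
Total weight = 16/81 + 1/6 = 59/162
P(X=0 | obs) = 16/81 / 59/162 = 32/59
P(X=1 | obs) = 1/6 / 59/162 = 27/59

P(X=0) = 32/59, P(X=1) = 27/59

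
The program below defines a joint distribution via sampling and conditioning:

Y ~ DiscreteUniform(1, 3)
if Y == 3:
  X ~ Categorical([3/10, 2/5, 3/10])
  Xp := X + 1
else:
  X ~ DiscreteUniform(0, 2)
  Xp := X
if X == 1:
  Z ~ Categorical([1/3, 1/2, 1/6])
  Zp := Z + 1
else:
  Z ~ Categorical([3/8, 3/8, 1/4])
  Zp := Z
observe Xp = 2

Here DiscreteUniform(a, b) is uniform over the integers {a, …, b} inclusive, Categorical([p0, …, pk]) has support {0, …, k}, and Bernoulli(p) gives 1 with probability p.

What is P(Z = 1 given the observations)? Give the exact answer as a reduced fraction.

P(Z = 1 | obs) = 27/64

Enumerate traces; 9 have nonzero weight after conditioning:
  (Y=1, X=2, Z=0) weight 1/24
  (Y=1, X=2, Z=1) weight 1/24
  (Y=1, X=2, Z=2) weight 1/36
  (Y=2, X=2, Z=0) weight 1/24
  (Y=2, X=2, Z=1) weight 1/24
  (Y=2, X=2, Z=2) weight 1/36
  (Y=3, X=1, Z=0) weight 2/45
  (Y=3, X=1, Z=1) weight 1/15
  … 1 more
Group by Z:
  weight(Z=0) = 23/180
  weight(Z=1) = 3/20
  weight(Z=2) = 7/90
Total weight = 23/180 + 3/20 + 7/90 = 16/45
P(Z=0 | obs) = 23/180 / 16/45 = 23/64
P(Z=1 | obs) = 3/20 / 16/45 = 27/64
P(Z=2 | obs) = 7/90 / 16/45 = 7/32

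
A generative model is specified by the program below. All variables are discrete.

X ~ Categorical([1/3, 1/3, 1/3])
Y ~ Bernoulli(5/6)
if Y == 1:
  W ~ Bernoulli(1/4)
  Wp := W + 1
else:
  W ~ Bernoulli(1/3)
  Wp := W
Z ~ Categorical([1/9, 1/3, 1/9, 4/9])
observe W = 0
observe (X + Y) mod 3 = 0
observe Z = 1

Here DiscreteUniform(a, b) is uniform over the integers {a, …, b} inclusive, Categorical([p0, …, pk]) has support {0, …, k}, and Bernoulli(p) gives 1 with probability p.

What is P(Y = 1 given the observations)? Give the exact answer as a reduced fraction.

Enumerate traces; 2 have nonzero weight after conditioning:
  (X=0, Y=0, W=0, Z=1) weight 1/81
  (X=2, Y=1, W=0, Z=1) weight 5/72
Group by Y:
  weight(Y=0) = 1/81
  weight(Y=1) = 5/72
Total weight = 1/81 + 5/72 = 53/648
P(Y=0 | obs) = 1/81 / 53/648 = 8/53
P(Y=1 | obs) = 5/72 / 53/648 = 45/53

P(Y = 1 | obs) = 45/53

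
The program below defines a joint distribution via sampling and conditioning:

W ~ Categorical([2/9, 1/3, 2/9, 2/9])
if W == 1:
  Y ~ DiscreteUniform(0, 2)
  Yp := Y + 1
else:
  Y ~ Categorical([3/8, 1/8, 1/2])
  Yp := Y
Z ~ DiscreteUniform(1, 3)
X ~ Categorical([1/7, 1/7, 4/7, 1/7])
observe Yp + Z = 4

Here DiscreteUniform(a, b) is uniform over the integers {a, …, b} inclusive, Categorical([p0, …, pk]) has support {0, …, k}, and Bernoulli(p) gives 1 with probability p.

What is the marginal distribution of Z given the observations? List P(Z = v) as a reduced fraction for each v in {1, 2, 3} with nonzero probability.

Enumerate traces; 36 have nonzero weight after conditioning:
  (W=0, Y=1, Z=3, X=0) weight 1/756
  (W=0, Y=1, Z=3, X=1) weight 1/756
  (W=0, Y=1, Z=3, X=2) weight 1/189
  (W=0, Y=1, Z=3, X=3) weight 1/756
  (W=0, Y=2, Z=2, X=0) weight 1/189
  (W=0, Y=2, Z=2, X=1) weight 1/189
  (W=0, Y=2, Z=2, X=2) weight 4/189
  (W=0, Y=2, Z=2, X=3) weight 1/189
  (W=1, Y=2, Z=1, X=0) weight 1/189
  … 27 more
Group by Z:
  weight(Z=1) = 1/27
  weight(Z=2) = 4/27
  weight(Z=3) = 7/108
Total weight = 1/27 + 4/27 + 7/108 = 1/4
P(Z=1 | obs) = 1/27 / 1/4 = 4/27
P(Z=2 | obs) = 4/27 / 1/4 = 16/27
P(Z=3 | obs) = 7/108 / 1/4 = 7/27

P(Z=1) = 4/27, P(Z=2) = 16/27, P(Z=3) = 7/27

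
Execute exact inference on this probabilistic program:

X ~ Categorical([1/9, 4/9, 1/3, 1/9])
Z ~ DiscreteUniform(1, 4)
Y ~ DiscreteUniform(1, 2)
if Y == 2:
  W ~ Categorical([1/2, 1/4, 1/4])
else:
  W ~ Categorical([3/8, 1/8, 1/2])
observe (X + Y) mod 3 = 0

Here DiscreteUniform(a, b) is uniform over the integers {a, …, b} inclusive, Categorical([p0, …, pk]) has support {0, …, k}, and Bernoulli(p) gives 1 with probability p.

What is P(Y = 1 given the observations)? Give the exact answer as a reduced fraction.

P(Y = 1 | obs) = 3/7

Enumerate traces; 24 have nonzero weight after conditioning:
  (X=1, Z=1, Y=2, W=0) weight 1/36
  (X=1, Z=1, Y=2, W=1) weight 1/72
  (X=1, Z=1, Y=2, W=2) weight 1/72
  (X=1, Z=2, Y=2, W=0) weight 1/36
  (X=1, Z=2, Y=2, W=1) weight 1/72
  (X=1, Z=2, Y=2, W=2) weight 1/72
  (X=1, Z=3, Y=2, W=0) weight 1/36
  (X=1, Z=3, Y=2, W=1) weight 1/72
  (X=2, Z=1, Y=1, W=0) weight 1/64
  … 15 more
Group by Y:
  weight(Y=1) = 1/6
  weight(Y=2) = 2/9
Total weight = 1/6 + 2/9 = 7/18
P(Y=1 | obs) = 1/6 / 7/18 = 3/7
P(Y=2 | obs) = 2/9 / 7/18 = 4/7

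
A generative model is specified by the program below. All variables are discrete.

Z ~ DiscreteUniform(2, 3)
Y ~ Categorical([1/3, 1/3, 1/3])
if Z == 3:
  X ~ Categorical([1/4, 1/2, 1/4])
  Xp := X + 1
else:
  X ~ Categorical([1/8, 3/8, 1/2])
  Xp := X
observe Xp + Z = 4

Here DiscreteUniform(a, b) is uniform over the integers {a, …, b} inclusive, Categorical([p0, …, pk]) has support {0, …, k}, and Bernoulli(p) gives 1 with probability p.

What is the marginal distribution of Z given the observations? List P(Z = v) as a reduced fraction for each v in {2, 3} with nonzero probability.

Enumerate traces; 6 have nonzero weight after conditioning:
  (Z=2, Y=0, X=2) weight 1/12
  (Z=2, Y=1, X=2) weight 1/12
  (Z=2, Y=2, X=2) weight 1/12
  (Z=3, Y=0, X=0) weight 1/24
  (Z=3, Y=1, X=0) weight 1/24
  (Z=3, Y=2, X=0) weight 1/24
Group by Z:
  weight(Z=2) = 1/4
  weight(Z=3) = 1/8
Total weight = 1/4 + 1/8 = 3/8
P(Z=2 | obs) = 1/4 / 3/8 = 2/3
P(Z=3 | obs) = 1/8 / 3/8 = 1/3

P(Z=2) = 2/3, P(Z=3) = 1/3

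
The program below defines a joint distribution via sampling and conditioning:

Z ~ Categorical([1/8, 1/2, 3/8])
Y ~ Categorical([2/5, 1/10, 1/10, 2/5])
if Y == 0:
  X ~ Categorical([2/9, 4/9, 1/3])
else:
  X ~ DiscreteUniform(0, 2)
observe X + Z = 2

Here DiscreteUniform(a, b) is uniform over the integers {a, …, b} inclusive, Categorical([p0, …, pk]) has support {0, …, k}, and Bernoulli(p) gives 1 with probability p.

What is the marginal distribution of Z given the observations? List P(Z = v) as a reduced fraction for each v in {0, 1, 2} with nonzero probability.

P(Z=0) = 15/122, P(Z=1) = 34/61, P(Z=2) = 39/122

Enumerate traces; 12 have nonzero weight after conditioning:
  (Z=0, Y=0, X=2) weight 1/60
  (Z=0, Y=1, X=2) weight 1/240
  (Z=0, Y=2, X=2) weight 1/240
  (Z=0, Y=3, X=2) weight 1/60
  (Z=1, Y=0, X=1) weight 4/45
  (Z=1, Y=1, X=1) weight 1/60
  (Z=1, Y=2, X=1) weight 1/60
  (Z=1, Y=3, X=1) weight 1/15
  (Z=2, Y=0, X=0) weight 1/30
  … 3 more
Group by Z:
  weight(Z=0) = 1/24
  weight(Z=1) = 17/90
  weight(Z=2) = 13/120
Total weight = 1/24 + 17/90 + 13/120 = 61/180
P(Z=0 | obs) = 1/24 / 61/180 = 15/122
P(Z=1 | obs) = 17/90 / 61/180 = 34/61
P(Z=2 | obs) = 13/120 / 61/180 = 39/122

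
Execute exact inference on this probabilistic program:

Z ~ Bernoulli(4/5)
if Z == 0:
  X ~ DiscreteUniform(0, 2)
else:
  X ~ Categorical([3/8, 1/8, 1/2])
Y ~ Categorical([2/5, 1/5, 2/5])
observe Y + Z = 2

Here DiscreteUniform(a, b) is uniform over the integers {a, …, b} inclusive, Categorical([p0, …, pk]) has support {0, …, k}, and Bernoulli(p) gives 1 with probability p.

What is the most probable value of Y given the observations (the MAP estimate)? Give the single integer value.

Enumerate traces; 6 have nonzero weight after conditioning:
  (Z=0, X=0, Y=2) weight 2/75
  (Z=0, X=1, Y=2) weight 2/75
  (Z=0, X=2, Y=2) weight 2/75
  (Z=1, X=0, Y=1) weight 3/50
  (Z=1, X=1, Y=1) weight 1/50
  (Z=1, X=2, Y=1) weight 2/25
Group by Y:
  weight(Y=1) = 4/25
  weight(Y=2) = 2/25
Total weight = 4/25 + 2/25 = 6/25
P(Y=1 | obs) = 4/25 / 6/25 = 2/3
P(Y=2 | obs) = 2/25 / 6/25 = 1/3
argmax = 1

argmax_v P(Y = v | obs) = 1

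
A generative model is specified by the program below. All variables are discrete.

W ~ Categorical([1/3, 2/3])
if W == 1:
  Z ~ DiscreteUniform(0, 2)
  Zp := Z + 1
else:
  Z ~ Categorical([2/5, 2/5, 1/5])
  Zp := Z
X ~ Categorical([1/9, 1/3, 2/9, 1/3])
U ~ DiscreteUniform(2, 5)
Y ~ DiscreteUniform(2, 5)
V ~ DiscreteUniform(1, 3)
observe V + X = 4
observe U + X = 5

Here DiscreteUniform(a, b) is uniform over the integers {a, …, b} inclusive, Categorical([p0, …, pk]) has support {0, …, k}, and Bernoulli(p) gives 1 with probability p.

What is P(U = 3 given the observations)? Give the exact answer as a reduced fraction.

P(U = 3 | obs) = 1/4

Enumerate traces; 72 have nonzero weight after conditioning:
  (W=0, Z=0, X=1, U=4, Y=2, V=3) weight 1/1080
  (W=0, Z=0, X=1, U=4, Y=3, V=3) weight 1/1080
  (W=0, Z=0, X=1, U=4, Y=4, V=3) weight 1/1080
  (W=0, Z=0, X=1, U=4, Y=5, V=3) weight 1/1080
  (W=0, Z=0, X=2, U=3, Y=2, V=2) weight 1/1620
  (W=0, Z=0, X=2, U=3, Y=3, V=2) weight 1/1620
  (W=0, Z=0, X=2, U=3, Y=4, V=2) weight 1/1620
  (W=0, Z=0, X=2, U=3, Y=5, V=2) weight 1/1620
  (W=0, Z=0, X=3, U=2, Y=2, V=1) weight 1/1080
  … 63 more
Group by U:
  weight(U=2) = 1/36
  weight(U=3) = 1/54
  weight(U=4) = 1/36
Total weight = 1/36 + 1/54 + 1/36 = 2/27
P(U=2 | obs) = 1/36 / 2/27 = 3/8
P(U=3 | obs) = 1/54 / 2/27 = 1/4
P(U=4 | obs) = 1/36 / 2/27 = 3/8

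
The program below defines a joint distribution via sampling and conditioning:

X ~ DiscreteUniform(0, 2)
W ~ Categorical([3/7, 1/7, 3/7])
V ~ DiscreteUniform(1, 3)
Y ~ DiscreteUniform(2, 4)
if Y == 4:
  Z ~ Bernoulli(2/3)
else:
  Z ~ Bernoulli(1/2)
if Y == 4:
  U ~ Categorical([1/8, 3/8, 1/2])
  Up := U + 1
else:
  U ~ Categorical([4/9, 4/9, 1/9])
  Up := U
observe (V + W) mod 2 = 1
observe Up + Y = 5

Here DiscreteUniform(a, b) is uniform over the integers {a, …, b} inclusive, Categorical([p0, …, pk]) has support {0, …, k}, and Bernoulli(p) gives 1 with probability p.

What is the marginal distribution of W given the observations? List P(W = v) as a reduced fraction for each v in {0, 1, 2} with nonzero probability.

P(W=0) = 6/13, P(W=1) = 1/13, P(W=2) = 6/13

Enumerate traces; 60 have nonzero weight after conditioning:
  (X=0, W=0, V=1, Y=3, Z=0, U=2) weight 1/1134
  (X=0, W=0, V=1, Y=3, Z=1, U=2) weight 1/1134
  (X=0, W=0, V=1, Y=4, Z=0, U=0) weight 1/1512
  (X=0, W=0, V=1, Y=4, Z=1, U=0) weight 1/756
  (X=0, W=0, V=3, Y=3, Z=0, U=2) weight 1/1134
  (X=0, W=0, V=3, Y=3, Z=1, U=2) weight 1/1134
  (X=0, W=0, V=3, Y=4, Z=0, U=0) weight 1/1512
  (X=0, W=0, V=3, Y=4, Z=1, U=0) weight 1/756
  (X=0, W=1, V=2, Y=3, Z=0, U=2) weight 1/3402
  (X=0, W=2, V=1, Y=3, Z=0, U=2) weight 1/1134
  … 50 more
Group by W:
  weight(W=0) = 17/756
  weight(W=1) = 17/4536
  weight(W=2) = 17/756
Total weight = 17/756 + 17/4536 + 17/756 = 221/4536
P(W=0 | obs) = 17/756 / 221/4536 = 6/13
P(W=1 | obs) = 17/4536 / 221/4536 = 1/13
P(W=2 | obs) = 17/756 / 221/4536 = 6/13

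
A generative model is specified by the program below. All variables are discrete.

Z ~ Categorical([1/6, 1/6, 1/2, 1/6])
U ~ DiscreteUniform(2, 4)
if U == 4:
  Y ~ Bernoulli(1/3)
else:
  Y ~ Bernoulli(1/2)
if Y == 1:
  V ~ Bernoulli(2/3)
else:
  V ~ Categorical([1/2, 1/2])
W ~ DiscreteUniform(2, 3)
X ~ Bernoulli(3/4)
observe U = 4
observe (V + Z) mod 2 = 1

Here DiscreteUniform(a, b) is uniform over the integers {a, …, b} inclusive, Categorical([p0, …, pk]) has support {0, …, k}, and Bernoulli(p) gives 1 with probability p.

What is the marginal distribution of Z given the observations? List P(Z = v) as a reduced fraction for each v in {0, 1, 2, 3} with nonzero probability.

Enumerate traces; 32 have nonzero weight after conditioning:
  (Z=0, U=4, Y=0, V=1, W=2, X=0) weight 1/432
  (Z=0, U=4, Y=0, V=1, W=2, X=1) weight 1/144
  (Z=0, U=4, Y=0, V=1, W=3, X=0) weight 1/432
  (Z=0, U=4, Y=0, V=1, W=3, X=1) weight 1/144
  (Z=0, U=4, Y=1, V=1, W=2, X=0) weight 1/648
  (Z=0, U=4, Y=1, V=1, W=2, X=1) weight 1/216
  (Z=0, U=4, Y=1, V=1, W=3, X=0) weight 1/648
  (Z=0, U=4, Y=1, V=1, W=3, X=1) weight 1/216
  (Z=1, U=4, Y=0, V=0, W=2, X=0) weight 1/432
  (Z=2, U=4, Y=0, V=1, W=2, X=0) weight 1/144
  … 22 more
Group by Z:
  weight(Z=0) = 5/162
  weight(Z=1) = 2/81
  weight(Z=2) = 5/54
  weight(Z=3) = 2/81
Total weight = 5/162 + 2/81 + 5/54 + 2/81 = 14/81
P(Z=0 | obs) = 5/162 / 14/81 = 5/28
P(Z=1 | obs) = 2/81 / 14/81 = 1/7
P(Z=2 | obs) = 5/54 / 14/81 = 15/28
P(Z=3 | obs) = 2/81 / 14/81 = 1/7

P(Z=0) = 5/28, P(Z=1) = 1/7, P(Z=2) = 15/28, P(Z=3) = 1/7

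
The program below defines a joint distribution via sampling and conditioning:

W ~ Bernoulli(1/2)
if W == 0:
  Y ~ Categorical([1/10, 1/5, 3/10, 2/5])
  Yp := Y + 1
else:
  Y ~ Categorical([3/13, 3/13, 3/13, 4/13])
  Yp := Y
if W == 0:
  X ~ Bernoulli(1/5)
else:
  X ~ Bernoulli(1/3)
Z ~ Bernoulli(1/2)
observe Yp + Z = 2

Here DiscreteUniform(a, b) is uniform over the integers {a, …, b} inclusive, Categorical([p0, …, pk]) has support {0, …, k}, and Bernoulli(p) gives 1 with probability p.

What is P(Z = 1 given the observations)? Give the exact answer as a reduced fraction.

Enumerate traces; 8 have nonzero weight after conditioning:
  (W=0, Y=0, X=0, Z=1) weight 1/50
  (W=0, Y=0, X=1, Z=1) weight 1/200
  (W=0, Y=1, X=0, Z=0) weight 1/25
  (W=0, Y=1, X=1, Z=0) weight 1/100
  (W=1, Y=1, X=0, Z=1) weight 1/26
  (W=1, Y=1, X=1, Z=1) weight 1/52
  (W=1, Y=2, X=0, Z=0) weight 1/26
  (W=1, Y=2, X=1, Z=0) weight 1/52
Group by Z:
  weight(Z=0) = 7/65
  weight(Z=1) = 43/520
Total weight = 7/65 + 43/520 = 99/520
P(Z=0 | obs) = 7/65 / 99/520 = 56/99
P(Z=1 | obs) = 43/520 / 99/520 = 43/99

P(Z = 1 | obs) = 43/99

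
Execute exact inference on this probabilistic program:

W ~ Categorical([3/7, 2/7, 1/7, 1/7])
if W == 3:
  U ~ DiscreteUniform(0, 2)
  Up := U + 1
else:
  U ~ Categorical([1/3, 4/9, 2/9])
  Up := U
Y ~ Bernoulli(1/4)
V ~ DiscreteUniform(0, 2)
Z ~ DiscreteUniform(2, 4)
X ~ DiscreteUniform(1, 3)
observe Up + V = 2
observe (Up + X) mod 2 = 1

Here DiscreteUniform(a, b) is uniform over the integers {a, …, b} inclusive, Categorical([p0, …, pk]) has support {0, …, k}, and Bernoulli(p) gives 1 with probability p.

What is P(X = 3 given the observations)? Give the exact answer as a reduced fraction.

P(X = 3 | obs) = 11/31

Enumerate traces; 108 have nonzero weight after conditioning:
  (W=0, U=0, Y=0, V=2, Z=2, X=1) weight 1/252
  (W=0, U=0, Y=0, V=2, Z=2, X=3) weight 1/252
  (W=0, U=0, Y=0, V=2, Z=3, X=1) weight 1/252
  (W=0, U=0, Y=0, V=2, Z=3, X=3) weight 1/252
  (W=0, U=0, Y=0, V=2, Z=4, X=1) weight 1/252
  (W=0, U=0, Y=0, V=2, Z=4, X=3) weight 1/252
  (W=0, U=0, Y=1, V=2, Z=2, X=1) weight 1/756
  (W=0, U=0, Y=1, V=2, Z=2, X=3) weight 1/756
  (W=0, U=1, Y=0, V=1, Z=2, X=2) weight 1/189
  … 99 more
Group by X:
  weight(X=1) = 11/189
  weight(X=2) = 1/21
  weight(X=3) = 11/189
Total weight = 11/189 + 1/21 + 11/189 = 31/189
P(X=1 | obs) = 11/189 / 31/189 = 11/31
P(X=2 | obs) = 1/21 / 31/189 = 9/31
P(X=3 | obs) = 11/189 / 31/189 = 11/31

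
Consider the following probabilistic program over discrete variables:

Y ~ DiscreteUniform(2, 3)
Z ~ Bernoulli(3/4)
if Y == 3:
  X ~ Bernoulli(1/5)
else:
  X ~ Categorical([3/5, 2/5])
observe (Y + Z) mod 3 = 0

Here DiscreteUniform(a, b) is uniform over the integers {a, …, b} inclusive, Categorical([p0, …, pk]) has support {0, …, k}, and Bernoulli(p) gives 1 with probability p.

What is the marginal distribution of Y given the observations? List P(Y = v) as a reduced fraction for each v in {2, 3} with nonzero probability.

P(Y=2) = 3/4, P(Y=3) = 1/4

Enumerate traces; 4 have nonzero weight after conditioning:
  (Y=2, Z=1, X=0) weight 9/40
  (Y=2, Z=1, X=1) weight 3/20
  (Y=3, Z=0, X=0) weight 1/10
  (Y=3, Z=0, X=1) weight 1/40
Group by Y:
  weight(Y=2) = 3/8
  weight(Y=3) = 1/8
Total weight = 3/8 + 1/8 = 1/2
P(Y=2 | obs) = 3/8 / 1/2 = 3/4
P(Y=3 | obs) = 1/8 / 1/2 = 1/4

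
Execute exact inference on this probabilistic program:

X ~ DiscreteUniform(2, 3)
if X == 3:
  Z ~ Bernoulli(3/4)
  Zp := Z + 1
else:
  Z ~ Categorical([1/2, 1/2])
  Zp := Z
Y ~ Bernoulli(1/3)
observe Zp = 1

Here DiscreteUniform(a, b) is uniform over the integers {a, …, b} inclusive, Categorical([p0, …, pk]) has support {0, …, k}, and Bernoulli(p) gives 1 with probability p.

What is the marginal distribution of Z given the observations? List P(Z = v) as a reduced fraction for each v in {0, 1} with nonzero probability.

P(Z=0) = 1/3, P(Z=1) = 2/3

Enumerate traces; 4 have nonzero weight after conditioning:
  (X=2, Z=1, Y=0) weight 1/6
  (X=2, Z=1, Y=1) weight 1/12
  (X=3, Z=0, Y=0) weight 1/12
  (X=3, Z=0, Y=1) weight 1/24
Group by Z:
  weight(Z=0) = 1/8
  weight(Z=1) = 1/4
Total weight = 1/8 + 1/4 = 3/8
P(Z=0 | obs) = 1/8 / 3/8 = 1/3
P(Z=1 | obs) = 1/4 / 3/8 = 2/3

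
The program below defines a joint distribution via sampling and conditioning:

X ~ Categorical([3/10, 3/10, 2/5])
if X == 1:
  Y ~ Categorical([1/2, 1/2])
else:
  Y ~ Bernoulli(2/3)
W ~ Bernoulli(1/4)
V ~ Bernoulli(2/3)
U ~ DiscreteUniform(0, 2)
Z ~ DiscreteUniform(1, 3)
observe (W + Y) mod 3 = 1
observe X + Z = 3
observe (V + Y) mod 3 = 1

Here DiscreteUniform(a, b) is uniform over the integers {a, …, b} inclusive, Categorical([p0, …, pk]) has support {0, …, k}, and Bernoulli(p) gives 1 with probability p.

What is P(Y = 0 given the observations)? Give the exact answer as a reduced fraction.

P(Y = 0 | obs) = 46/157

Enumerate traces; 18 have nonzero weight after conditioning:
  (X=0, Y=0, W=1, V=1, U=0, Z=3) weight 1/540
  (X=0, Y=0, W=1, V=1, U=1, Z=3) weight 1/540
  (X=0, Y=0, W=1, V=1, U=2, Z=3) weight 1/540
  (X=0, Y=1, W=0, V=0, U=0, Z=3) weight 1/180
  (X=0, Y=1, W=0, V=0, U=1, Z=3) weight 1/180
  (X=0, Y=1, W=0, V=0, U=2, Z=3) weight 1/180
  (X=1, Y=0, W=1, V=1, U=0, Z=2) weight 1/360
  (X=1, Y=0, W=1, V=1, U=1, Z=2) weight 1/360
  … 10 more
Group by Y:
  weight(Y=0) = 23/1080
  weight(Y=1) = 37/720
Total weight = 23/1080 + 37/720 = 157/2160
P(Y=0 | obs) = 23/1080 / 157/2160 = 46/157
P(Y=1 | obs) = 37/720 / 157/2160 = 111/157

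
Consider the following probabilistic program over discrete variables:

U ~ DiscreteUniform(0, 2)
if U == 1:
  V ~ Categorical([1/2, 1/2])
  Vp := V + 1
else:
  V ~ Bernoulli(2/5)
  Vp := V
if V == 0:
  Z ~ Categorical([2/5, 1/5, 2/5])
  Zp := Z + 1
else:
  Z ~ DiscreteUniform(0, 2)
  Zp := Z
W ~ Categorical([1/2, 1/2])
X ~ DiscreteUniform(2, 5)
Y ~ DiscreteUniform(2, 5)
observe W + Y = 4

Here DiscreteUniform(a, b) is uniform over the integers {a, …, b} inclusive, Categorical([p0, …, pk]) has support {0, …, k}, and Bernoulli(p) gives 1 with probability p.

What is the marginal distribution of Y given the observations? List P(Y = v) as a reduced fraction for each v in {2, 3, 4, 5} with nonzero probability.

Enumerate traces; 144 have nonzero weight after conditioning:
  (U=0, V=0, Z=0, W=0, X=2, Y=4) weight 1/400
  (U=0, V=0, Z=0, W=0, X=3, Y=4) weight 1/400
  (U=0, V=0, Z=0, W=0, X=4, Y=4) weight 1/400
  (U=0, V=0, Z=0, W=0, X=5, Y=4) weight 1/400
  (U=0, V=0, Z=0, W=1, X=2, Y=3) weight 1/400
  (U=0, V=0, Z=0, W=1, X=3, Y=3) weight 1/400
  (U=0, V=0, Z=0, W=1, X=4, Y=3) weight 1/400
  (U=0, V=0, Z=0, W=1, X=5, Y=3) weight 1/400
  … 136 more
Group by Y:
  weight(Y=3) = 1/8
  weight(Y=4) = 1/8
Total weight = 1/8 + 1/8 = 1/4
P(Y=3 | obs) = 1/8 / 1/4 = 1/2
P(Y=4 | obs) = 1/8 / 1/4 = 1/2

P(Y=3) = 1/2, P(Y=4) = 1/2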